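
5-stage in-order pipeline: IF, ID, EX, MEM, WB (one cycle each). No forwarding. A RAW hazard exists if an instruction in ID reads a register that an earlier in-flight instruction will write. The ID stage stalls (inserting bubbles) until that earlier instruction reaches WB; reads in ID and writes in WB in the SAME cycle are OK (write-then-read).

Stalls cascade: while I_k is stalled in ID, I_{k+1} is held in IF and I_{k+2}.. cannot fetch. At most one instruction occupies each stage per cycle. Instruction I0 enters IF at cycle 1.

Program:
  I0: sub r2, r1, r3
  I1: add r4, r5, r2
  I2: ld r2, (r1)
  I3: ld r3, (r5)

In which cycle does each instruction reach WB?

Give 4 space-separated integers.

I0 sub r2 <- r1,r3: IF@1 ID@2 stall=0 (-) EX@3 MEM@4 WB@5
I1 add r4 <- r5,r2: IF@2 ID@3 stall=2 (RAW on I0.r2 (WB@5)) EX@6 MEM@7 WB@8
I2 ld r2 <- r1: IF@3 ID@6 stall=0 (-) EX@7 MEM@8 WB@9
I3 ld r3 <- r5: IF@6 ID@7 stall=0 (-) EX@8 MEM@9 WB@10

Answer: 5 8 9 10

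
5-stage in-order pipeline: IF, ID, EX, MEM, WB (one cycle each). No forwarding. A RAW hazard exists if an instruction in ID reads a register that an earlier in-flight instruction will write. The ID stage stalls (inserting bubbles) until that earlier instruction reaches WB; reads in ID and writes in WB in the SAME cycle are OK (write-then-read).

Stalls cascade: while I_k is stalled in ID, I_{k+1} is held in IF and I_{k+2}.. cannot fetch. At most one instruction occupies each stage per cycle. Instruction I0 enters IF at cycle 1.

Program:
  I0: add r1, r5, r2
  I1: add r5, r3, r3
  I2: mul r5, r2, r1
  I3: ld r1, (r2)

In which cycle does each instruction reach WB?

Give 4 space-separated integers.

I0 add r1 <- r5,r2: IF@1 ID@2 stall=0 (-) EX@3 MEM@4 WB@5
I1 add r5 <- r3,r3: IF@2 ID@3 stall=0 (-) EX@4 MEM@5 WB@6
I2 mul r5 <- r2,r1: IF@3 ID@4 stall=1 (RAW on I0.r1 (WB@5)) EX@6 MEM@7 WB@8
I3 ld r1 <- r2: IF@4 ID@6 stall=0 (-) EX@7 MEM@8 WB@9

Answer: 5 6 8 9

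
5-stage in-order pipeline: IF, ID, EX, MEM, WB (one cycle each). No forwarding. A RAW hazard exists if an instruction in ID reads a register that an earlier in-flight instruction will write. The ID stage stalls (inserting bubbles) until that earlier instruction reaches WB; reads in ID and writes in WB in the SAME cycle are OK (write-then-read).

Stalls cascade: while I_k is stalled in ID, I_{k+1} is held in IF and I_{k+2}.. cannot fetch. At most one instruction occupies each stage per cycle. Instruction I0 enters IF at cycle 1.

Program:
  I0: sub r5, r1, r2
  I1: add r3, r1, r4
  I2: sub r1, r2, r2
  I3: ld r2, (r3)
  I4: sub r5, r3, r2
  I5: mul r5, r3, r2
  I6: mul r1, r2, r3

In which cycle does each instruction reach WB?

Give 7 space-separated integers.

I0 sub r5 <- r1,r2: IF@1 ID@2 stall=0 (-) EX@3 MEM@4 WB@5
I1 add r3 <- r1,r4: IF@2 ID@3 stall=0 (-) EX@4 MEM@5 WB@6
I2 sub r1 <- r2,r2: IF@3 ID@4 stall=0 (-) EX@5 MEM@6 WB@7
I3 ld r2 <- r3: IF@4 ID@5 stall=1 (RAW on I1.r3 (WB@6)) EX@7 MEM@8 WB@9
I4 sub r5 <- r3,r2: IF@5 ID@7 stall=2 (RAW on I3.r2 (WB@9)) EX@10 MEM@11 WB@12
I5 mul r5 <- r3,r2: IF@7 ID@10 stall=0 (-) EX@11 MEM@12 WB@13
I6 mul r1 <- r2,r3: IF@10 ID@11 stall=0 (-) EX@12 MEM@13 WB@14

Answer: 5 6 7 9 12 13 14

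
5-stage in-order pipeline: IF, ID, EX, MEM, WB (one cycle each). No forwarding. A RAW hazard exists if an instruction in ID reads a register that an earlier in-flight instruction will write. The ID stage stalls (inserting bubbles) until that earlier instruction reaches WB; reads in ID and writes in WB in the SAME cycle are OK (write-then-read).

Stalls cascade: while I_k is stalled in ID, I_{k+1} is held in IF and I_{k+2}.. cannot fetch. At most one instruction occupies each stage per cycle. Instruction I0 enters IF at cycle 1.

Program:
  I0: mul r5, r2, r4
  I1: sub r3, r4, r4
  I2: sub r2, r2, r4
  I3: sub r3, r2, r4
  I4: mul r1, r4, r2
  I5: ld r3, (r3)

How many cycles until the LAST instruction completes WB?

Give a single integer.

I0 mul r5 <- r2,r4: IF@1 ID@2 stall=0 (-) EX@3 MEM@4 WB@5
I1 sub r3 <- r4,r4: IF@2 ID@3 stall=0 (-) EX@4 MEM@5 WB@6
I2 sub r2 <- r2,r4: IF@3 ID@4 stall=0 (-) EX@5 MEM@6 WB@7
I3 sub r3 <- r2,r4: IF@4 ID@5 stall=2 (RAW on I2.r2 (WB@7)) EX@8 MEM@9 WB@10
I4 mul r1 <- r4,r2: IF@5 ID@8 stall=0 (-) EX@9 MEM@10 WB@11
I5 ld r3 <- r3: IF@8 ID@9 stall=1 (RAW on I3.r3 (WB@10)) EX@11 MEM@12 WB@13

Answer: 13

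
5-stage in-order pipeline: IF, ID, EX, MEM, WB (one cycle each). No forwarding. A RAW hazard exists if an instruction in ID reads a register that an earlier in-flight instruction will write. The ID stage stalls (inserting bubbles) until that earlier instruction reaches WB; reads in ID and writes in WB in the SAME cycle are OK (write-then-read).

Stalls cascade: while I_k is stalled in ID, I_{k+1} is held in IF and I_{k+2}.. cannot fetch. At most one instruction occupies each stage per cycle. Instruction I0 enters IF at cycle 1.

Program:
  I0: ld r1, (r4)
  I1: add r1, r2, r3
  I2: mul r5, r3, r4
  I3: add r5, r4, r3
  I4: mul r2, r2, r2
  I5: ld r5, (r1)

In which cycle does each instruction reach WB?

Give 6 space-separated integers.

I0 ld r1 <- r4: IF@1 ID@2 stall=0 (-) EX@3 MEM@4 WB@5
I1 add r1 <- r2,r3: IF@2 ID@3 stall=0 (-) EX@4 MEM@5 WB@6
I2 mul r5 <- r3,r4: IF@3 ID@4 stall=0 (-) EX@5 MEM@6 WB@7
I3 add r5 <- r4,r3: IF@4 ID@5 stall=0 (-) EX@6 MEM@7 WB@8
I4 mul r2 <- r2,r2: IF@5 ID@6 stall=0 (-) EX@7 MEM@8 WB@9
I5 ld r5 <- r1: IF@6 ID@7 stall=0 (-) EX@8 MEM@9 WB@10

Answer: 5 6 7 8 9 10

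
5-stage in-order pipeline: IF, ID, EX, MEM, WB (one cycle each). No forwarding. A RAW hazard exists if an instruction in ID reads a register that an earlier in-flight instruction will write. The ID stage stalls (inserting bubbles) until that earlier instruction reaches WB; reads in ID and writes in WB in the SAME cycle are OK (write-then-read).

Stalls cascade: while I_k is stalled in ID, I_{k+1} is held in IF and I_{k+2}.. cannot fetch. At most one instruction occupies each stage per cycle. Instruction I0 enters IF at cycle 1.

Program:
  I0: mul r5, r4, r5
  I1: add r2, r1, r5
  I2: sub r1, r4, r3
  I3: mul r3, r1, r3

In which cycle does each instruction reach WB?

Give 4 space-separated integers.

I0 mul r5 <- r4,r5: IF@1 ID@2 stall=0 (-) EX@3 MEM@4 WB@5
I1 add r2 <- r1,r5: IF@2 ID@3 stall=2 (RAW on I0.r5 (WB@5)) EX@6 MEM@7 WB@8
I2 sub r1 <- r4,r3: IF@3 ID@6 stall=0 (-) EX@7 MEM@8 WB@9
I3 mul r3 <- r1,r3: IF@6 ID@7 stall=2 (RAW on I2.r1 (WB@9)) EX@10 MEM@11 WB@12

Answer: 5 8 9 12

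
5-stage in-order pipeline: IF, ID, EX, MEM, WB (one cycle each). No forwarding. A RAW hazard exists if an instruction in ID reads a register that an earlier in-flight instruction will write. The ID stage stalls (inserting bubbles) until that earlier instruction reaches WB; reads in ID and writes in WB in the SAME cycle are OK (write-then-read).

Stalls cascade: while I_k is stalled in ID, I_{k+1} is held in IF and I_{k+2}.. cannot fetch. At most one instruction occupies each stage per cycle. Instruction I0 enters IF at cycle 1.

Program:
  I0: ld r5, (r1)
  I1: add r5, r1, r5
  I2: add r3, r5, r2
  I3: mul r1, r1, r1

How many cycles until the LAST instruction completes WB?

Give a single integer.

Answer: 12

Derivation:
I0 ld r5 <- r1: IF@1 ID@2 stall=0 (-) EX@3 MEM@4 WB@5
I1 add r5 <- r1,r5: IF@2 ID@3 stall=2 (RAW on I0.r5 (WB@5)) EX@6 MEM@7 WB@8
I2 add r3 <- r5,r2: IF@3 ID@6 stall=2 (RAW on I1.r5 (WB@8)) EX@9 MEM@10 WB@11
I3 mul r1 <- r1,r1: IF@6 ID@9 stall=0 (-) EX@10 MEM@11 WB@12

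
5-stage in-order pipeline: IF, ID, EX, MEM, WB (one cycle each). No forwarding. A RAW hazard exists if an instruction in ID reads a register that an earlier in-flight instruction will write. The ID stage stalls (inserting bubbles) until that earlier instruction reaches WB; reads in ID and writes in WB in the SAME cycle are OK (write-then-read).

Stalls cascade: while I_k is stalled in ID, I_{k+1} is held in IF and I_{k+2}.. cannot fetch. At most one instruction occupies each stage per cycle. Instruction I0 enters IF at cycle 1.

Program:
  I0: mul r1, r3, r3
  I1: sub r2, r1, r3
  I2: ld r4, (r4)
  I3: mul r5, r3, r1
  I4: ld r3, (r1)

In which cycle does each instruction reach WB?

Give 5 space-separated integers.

I0 mul r1 <- r3,r3: IF@1 ID@2 stall=0 (-) EX@3 MEM@4 WB@5
I1 sub r2 <- r1,r3: IF@2 ID@3 stall=2 (RAW on I0.r1 (WB@5)) EX@6 MEM@7 WB@8
I2 ld r4 <- r4: IF@3 ID@6 stall=0 (-) EX@7 MEM@8 WB@9
I3 mul r5 <- r3,r1: IF@6 ID@7 stall=0 (-) EX@8 MEM@9 WB@10
I4 ld r3 <- r1: IF@7 ID@8 stall=0 (-) EX@9 MEM@10 WB@11

Answer: 5 8 9 10 11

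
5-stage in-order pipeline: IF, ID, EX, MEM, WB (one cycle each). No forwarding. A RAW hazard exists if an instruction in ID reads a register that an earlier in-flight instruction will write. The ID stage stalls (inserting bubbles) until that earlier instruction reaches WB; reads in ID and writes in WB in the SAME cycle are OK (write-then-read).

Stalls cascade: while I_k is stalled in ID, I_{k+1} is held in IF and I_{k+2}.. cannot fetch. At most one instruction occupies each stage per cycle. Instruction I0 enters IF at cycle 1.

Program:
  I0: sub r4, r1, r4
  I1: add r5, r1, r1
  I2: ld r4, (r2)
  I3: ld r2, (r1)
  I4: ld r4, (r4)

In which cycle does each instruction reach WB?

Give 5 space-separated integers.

Answer: 5 6 7 8 10

Derivation:
I0 sub r4 <- r1,r4: IF@1 ID@2 stall=0 (-) EX@3 MEM@4 WB@5
I1 add r5 <- r1,r1: IF@2 ID@3 stall=0 (-) EX@4 MEM@5 WB@6
I2 ld r4 <- r2: IF@3 ID@4 stall=0 (-) EX@5 MEM@6 WB@7
I3 ld r2 <- r1: IF@4 ID@5 stall=0 (-) EX@6 MEM@7 WB@8
I4 ld r4 <- r4: IF@5 ID@6 stall=1 (RAW on I2.r4 (WB@7)) EX@8 MEM@9 WB@10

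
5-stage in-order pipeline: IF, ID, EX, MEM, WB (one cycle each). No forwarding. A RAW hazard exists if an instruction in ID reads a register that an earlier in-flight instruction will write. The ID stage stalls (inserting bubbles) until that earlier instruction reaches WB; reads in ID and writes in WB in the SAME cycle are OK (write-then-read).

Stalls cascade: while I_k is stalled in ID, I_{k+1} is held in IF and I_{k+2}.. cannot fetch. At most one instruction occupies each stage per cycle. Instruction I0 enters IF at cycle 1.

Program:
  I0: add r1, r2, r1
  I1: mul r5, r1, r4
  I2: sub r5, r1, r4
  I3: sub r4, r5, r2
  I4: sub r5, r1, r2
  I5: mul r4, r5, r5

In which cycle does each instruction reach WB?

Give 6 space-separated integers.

Answer: 5 8 9 12 13 16

Derivation:
I0 add r1 <- r2,r1: IF@1 ID@2 stall=0 (-) EX@3 MEM@4 WB@5
I1 mul r5 <- r1,r4: IF@2 ID@3 stall=2 (RAW on I0.r1 (WB@5)) EX@6 MEM@7 WB@8
I2 sub r5 <- r1,r4: IF@3 ID@6 stall=0 (-) EX@7 MEM@8 WB@9
I3 sub r4 <- r5,r2: IF@6 ID@7 stall=2 (RAW on I2.r5 (WB@9)) EX@10 MEM@11 WB@12
I4 sub r5 <- r1,r2: IF@7 ID@10 stall=0 (-) EX@11 MEM@12 WB@13
I5 mul r4 <- r5,r5: IF@10 ID@11 stall=2 (RAW on I4.r5 (WB@13)) EX@14 MEM@15 WB@16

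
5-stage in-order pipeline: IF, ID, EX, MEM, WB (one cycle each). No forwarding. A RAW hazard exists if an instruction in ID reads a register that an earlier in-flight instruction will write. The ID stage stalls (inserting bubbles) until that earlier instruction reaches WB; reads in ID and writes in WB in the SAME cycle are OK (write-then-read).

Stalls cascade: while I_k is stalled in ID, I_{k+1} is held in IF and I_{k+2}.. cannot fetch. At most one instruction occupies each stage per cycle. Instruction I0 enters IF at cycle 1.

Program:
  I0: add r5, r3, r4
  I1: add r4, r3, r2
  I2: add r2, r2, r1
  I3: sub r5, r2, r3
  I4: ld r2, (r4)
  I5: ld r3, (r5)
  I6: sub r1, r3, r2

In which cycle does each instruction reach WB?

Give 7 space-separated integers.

I0 add r5 <- r3,r4: IF@1 ID@2 stall=0 (-) EX@3 MEM@4 WB@5
I1 add r4 <- r3,r2: IF@2 ID@3 stall=0 (-) EX@4 MEM@5 WB@6
I2 add r2 <- r2,r1: IF@3 ID@4 stall=0 (-) EX@5 MEM@6 WB@7
I3 sub r5 <- r2,r3: IF@4 ID@5 stall=2 (RAW on I2.r2 (WB@7)) EX@8 MEM@9 WB@10
I4 ld r2 <- r4: IF@5 ID@8 stall=0 (-) EX@9 MEM@10 WB@11
I5 ld r3 <- r5: IF@8 ID@9 stall=1 (RAW on I3.r5 (WB@10)) EX@11 MEM@12 WB@13
I6 sub r1 <- r3,r2: IF@9 ID@11 stall=2 (RAW on I5.r3 (WB@13)) EX@14 MEM@15 WB@16

Answer: 5 6 7 10 11 13 16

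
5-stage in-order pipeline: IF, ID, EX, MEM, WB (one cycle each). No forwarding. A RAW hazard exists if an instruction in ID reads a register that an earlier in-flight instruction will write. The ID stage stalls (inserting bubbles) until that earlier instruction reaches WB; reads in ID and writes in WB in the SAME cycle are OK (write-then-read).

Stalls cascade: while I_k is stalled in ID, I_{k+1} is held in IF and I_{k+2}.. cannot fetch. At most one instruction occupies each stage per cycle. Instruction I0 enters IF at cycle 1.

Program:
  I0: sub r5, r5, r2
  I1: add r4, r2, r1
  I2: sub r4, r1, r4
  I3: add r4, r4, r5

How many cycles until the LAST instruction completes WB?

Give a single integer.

Answer: 12

Derivation:
I0 sub r5 <- r5,r2: IF@1 ID@2 stall=0 (-) EX@3 MEM@4 WB@5
I1 add r4 <- r2,r1: IF@2 ID@3 stall=0 (-) EX@4 MEM@5 WB@6
I2 sub r4 <- r1,r4: IF@3 ID@4 stall=2 (RAW on I1.r4 (WB@6)) EX@7 MEM@8 WB@9
I3 add r4 <- r4,r5: IF@4 ID@7 stall=2 (RAW on I2.r4 (WB@9)) EX@10 MEM@11 WB@12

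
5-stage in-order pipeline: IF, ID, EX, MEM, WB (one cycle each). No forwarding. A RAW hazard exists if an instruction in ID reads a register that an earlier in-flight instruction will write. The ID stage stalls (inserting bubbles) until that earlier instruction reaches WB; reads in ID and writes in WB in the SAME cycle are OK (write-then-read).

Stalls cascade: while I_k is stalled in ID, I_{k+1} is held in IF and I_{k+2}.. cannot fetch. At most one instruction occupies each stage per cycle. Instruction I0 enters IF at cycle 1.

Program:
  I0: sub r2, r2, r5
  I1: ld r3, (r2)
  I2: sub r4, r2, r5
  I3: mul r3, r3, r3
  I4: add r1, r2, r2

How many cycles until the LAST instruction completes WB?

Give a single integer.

I0 sub r2 <- r2,r5: IF@1 ID@2 stall=0 (-) EX@3 MEM@4 WB@5
I1 ld r3 <- r2: IF@2 ID@3 stall=2 (RAW on I0.r2 (WB@5)) EX@6 MEM@7 WB@8
I2 sub r4 <- r2,r5: IF@3 ID@6 stall=0 (-) EX@7 MEM@8 WB@9
I3 mul r3 <- r3,r3: IF@6 ID@7 stall=1 (RAW on I1.r3 (WB@8)) EX@9 MEM@10 WB@11
I4 add r1 <- r2,r2: IF@7 ID@9 stall=0 (-) EX@10 MEM@11 WB@12

Answer: 12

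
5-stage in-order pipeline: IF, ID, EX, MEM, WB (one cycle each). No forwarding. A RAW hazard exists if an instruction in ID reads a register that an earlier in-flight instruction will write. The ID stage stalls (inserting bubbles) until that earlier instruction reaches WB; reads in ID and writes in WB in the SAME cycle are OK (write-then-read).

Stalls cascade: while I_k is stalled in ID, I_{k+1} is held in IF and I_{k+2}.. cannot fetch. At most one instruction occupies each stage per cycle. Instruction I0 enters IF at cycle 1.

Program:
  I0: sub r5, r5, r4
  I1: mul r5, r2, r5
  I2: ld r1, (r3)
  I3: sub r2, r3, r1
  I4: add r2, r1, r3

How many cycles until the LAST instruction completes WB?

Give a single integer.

I0 sub r5 <- r5,r4: IF@1 ID@2 stall=0 (-) EX@3 MEM@4 WB@5
I1 mul r5 <- r2,r5: IF@2 ID@3 stall=2 (RAW on I0.r5 (WB@5)) EX@6 MEM@7 WB@8
I2 ld r1 <- r3: IF@3 ID@6 stall=0 (-) EX@7 MEM@8 WB@9
I3 sub r2 <- r3,r1: IF@6 ID@7 stall=2 (RAW on I2.r1 (WB@9)) EX@10 MEM@11 WB@12
I4 add r2 <- r1,r3: IF@7 ID@10 stall=0 (-) EX@11 MEM@12 WB@13

Answer: 13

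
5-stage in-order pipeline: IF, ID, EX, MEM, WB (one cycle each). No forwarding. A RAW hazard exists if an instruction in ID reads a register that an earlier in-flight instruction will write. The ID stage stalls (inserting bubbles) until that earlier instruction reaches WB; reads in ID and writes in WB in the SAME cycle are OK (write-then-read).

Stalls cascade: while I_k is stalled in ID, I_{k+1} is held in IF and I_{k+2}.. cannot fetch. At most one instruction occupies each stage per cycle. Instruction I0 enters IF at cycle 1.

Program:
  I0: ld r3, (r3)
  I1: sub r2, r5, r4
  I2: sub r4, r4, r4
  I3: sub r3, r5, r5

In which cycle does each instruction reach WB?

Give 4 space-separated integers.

Answer: 5 6 7 8

Derivation:
I0 ld r3 <- r3: IF@1 ID@2 stall=0 (-) EX@3 MEM@4 WB@5
I1 sub r2 <- r5,r4: IF@2 ID@3 stall=0 (-) EX@4 MEM@5 WB@6
I2 sub r4 <- r4,r4: IF@3 ID@4 stall=0 (-) EX@5 MEM@6 WB@7
I3 sub r3 <- r5,r5: IF@4 ID@5 stall=0 (-) EX@6 MEM@7 WB@8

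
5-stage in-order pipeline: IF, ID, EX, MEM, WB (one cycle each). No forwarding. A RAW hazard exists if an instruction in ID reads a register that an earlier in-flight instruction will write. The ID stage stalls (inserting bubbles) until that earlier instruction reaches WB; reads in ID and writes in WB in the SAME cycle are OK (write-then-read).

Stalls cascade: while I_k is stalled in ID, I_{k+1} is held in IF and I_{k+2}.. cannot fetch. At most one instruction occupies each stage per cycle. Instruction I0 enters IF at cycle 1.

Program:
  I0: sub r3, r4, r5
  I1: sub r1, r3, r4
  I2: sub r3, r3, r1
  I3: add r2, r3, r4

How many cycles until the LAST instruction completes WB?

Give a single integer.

I0 sub r3 <- r4,r5: IF@1 ID@2 stall=0 (-) EX@3 MEM@4 WB@5
I1 sub r1 <- r3,r4: IF@2 ID@3 stall=2 (RAW on I0.r3 (WB@5)) EX@6 MEM@7 WB@8
I2 sub r3 <- r3,r1: IF@3 ID@6 stall=2 (RAW on I1.r1 (WB@8)) EX@9 MEM@10 WB@11
I3 add r2 <- r3,r4: IF@6 ID@9 stall=2 (RAW on I2.r3 (WB@11)) EX@12 MEM@13 WB@14

Answer: 14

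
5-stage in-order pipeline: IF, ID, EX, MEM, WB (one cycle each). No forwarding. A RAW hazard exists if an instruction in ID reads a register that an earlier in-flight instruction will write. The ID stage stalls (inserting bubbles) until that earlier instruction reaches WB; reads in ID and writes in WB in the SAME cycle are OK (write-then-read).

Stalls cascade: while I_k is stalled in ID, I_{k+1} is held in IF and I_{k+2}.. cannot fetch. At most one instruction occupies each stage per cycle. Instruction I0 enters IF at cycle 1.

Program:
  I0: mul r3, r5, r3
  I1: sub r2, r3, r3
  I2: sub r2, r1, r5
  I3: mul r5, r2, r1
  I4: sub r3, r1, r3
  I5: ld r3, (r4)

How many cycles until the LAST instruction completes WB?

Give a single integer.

I0 mul r3 <- r5,r3: IF@1 ID@2 stall=0 (-) EX@3 MEM@4 WB@5
I1 sub r2 <- r3,r3: IF@2 ID@3 stall=2 (RAW on I0.r3 (WB@5)) EX@6 MEM@7 WB@8
I2 sub r2 <- r1,r5: IF@3 ID@6 stall=0 (-) EX@7 MEM@8 WB@9
I3 mul r5 <- r2,r1: IF@6 ID@7 stall=2 (RAW on I2.r2 (WB@9)) EX@10 MEM@11 WB@12
I4 sub r3 <- r1,r3: IF@7 ID@10 stall=0 (-) EX@11 MEM@12 WB@13
I5 ld r3 <- r4: IF@10 ID@11 stall=0 (-) EX@12 MEM@13 WB@14

Answer: 14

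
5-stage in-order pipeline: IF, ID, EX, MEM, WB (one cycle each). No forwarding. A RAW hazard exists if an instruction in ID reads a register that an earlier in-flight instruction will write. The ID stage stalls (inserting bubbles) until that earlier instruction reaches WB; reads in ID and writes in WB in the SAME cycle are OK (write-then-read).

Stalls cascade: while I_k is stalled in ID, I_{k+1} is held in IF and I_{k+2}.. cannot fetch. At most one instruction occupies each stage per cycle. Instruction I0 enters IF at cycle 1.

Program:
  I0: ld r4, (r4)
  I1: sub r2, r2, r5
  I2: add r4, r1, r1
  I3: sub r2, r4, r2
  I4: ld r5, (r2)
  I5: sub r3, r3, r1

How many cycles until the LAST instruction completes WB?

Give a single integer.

Answer: 14

Derivation:
I0 ld r4 <- r4: IF@1 ID@2 stall=0 (-) EX@3 MEM@4 WB@5
I1 sub r2 <- r2,r5: IF@2 ID@3 stall=0 (-) EX@4 MEM@5 WB@6
I2 add r4 <- r1,r1: IF@3 ID@4 stall=0 (-) EX@5 MEM@6 WB@7
I3 sub r2 <- r4,r2: IF@4 ID@5 stall=2 (RAW on I2.r4 (WB@7)) EX@8 MEM@9 WB@10
I4 ld r5 <- r2: IF@5 ID@8 stall=2 (RAW on I3.r2 (WB@10)) EX@11 MEM@12 WB@13
I5 sub r3 <- r3,r1: IF@8 ID@11 stall=0 (-) EX@12 MEM@13 WB@14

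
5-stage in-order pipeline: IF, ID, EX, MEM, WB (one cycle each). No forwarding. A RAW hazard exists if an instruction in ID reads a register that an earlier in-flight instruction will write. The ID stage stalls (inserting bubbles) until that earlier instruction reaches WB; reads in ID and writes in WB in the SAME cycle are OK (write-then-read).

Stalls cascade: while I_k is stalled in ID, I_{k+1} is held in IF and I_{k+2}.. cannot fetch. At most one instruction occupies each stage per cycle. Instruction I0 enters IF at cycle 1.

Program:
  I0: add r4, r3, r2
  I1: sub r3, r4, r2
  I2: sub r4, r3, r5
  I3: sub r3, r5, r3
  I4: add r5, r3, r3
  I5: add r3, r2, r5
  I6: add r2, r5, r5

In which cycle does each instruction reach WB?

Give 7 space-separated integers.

I0 add r4 <- r3,r2: IF@1 ID@2 stall=0 (-) EX@3 MEM@4 WB@5
I1 sub r3 <- r4,r2: IF@2 ID@3 stall=2 (RAW on I0.r4 (WB@5)) EX@6 MEM@7 WB@8
I2 sub r4 <- r3,r5: IF@3 ID@6 stall=2 (RAW on I1.r3 (WB@8)) EX@9 MEM@10 WB@11
I3 sub r3 <- r5,r3: IF@6 ID@9 stall=0 (-) EX@10 MEM@11 WB@12
I4 add r5 <- r3,r3: IF@9 ID@10 stall=2 (RAW on I3.r3 (WB@12)) EX@13 MEM@14 WB@15
I5 add r3 <- r2,r5: IF@10 ID@13 stall=2 (RAW on I4.r5 (WB@15)) EX@16 MEM@17 WB@18
I6 add r2 <- r5,r5: IF@13 ID@16 stall=0 (-) EX@17 MEM@18 WB@19

Answer: 5 8 11 12 15 18 19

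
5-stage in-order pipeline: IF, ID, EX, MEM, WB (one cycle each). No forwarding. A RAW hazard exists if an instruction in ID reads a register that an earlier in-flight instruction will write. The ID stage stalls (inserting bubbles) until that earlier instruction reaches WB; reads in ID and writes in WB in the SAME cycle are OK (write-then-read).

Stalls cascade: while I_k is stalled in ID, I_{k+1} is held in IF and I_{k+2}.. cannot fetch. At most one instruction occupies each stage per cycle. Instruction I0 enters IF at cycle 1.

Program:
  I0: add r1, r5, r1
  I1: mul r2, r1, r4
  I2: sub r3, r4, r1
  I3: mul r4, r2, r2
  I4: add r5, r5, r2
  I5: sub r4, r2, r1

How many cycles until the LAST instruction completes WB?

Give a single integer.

Answer: 13

Derivation:
I0 add r1 <- r5,r1: IF@1 ID@2 stall=0 (-) EX@3 MEM@4 WB@5
I1 mul r2 <- r1,r4: IF@2 ID@3 stall=2 (RAW on I0.r1 (WB@5)) EX@6 MEM@7 WB@8
I2 sub r3 <- r4,r1: IF@3 ID@6 stall=0 (-) EX@7 MEM@8 WB@9
I3 mul r4 <- r2,r2: IF@6 ID@7 stall=1 (RAW on I1.r2 (WB@8)) EX@9 MEM@10 WB@11
I4 add r5 <- r5,r2: IF@7 ID@9 stall=0 (-) EX@10 MEM@11 WB@12
I5 sub r4 <- r2,r1: IF@9 ID@10 stall=0 (-) EX@11 MEM@12 WB@13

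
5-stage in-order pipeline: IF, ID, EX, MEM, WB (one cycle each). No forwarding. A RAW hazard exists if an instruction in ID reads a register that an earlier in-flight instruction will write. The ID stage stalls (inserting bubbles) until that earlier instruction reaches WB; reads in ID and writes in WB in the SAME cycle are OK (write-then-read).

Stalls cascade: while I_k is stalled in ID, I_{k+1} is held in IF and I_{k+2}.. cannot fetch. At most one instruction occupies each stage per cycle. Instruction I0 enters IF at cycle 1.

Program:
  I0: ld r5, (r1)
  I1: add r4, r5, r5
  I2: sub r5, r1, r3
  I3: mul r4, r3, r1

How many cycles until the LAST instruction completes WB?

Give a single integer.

Answer: 10

Derivation:
I0 ld r5 <- r1: IF@1 ID@2 stall=0 (-) EX@3 MEM@4 WB@5
I1 add r4 <- r5,r5: IF@2 ID@3 stall=2 (RAW on I0.r5 (WB@5)) EX@6 MEM@7 WB@8
I2 sub r5 <- r1,r3: IF@3 ID@6 stall=0 (-) EX@7 MEM@8 WB@9
I3 mul r4 <- r3,r1: IF@6 ID@7 stall=0 (-) EX@8 MEM@9 WB@10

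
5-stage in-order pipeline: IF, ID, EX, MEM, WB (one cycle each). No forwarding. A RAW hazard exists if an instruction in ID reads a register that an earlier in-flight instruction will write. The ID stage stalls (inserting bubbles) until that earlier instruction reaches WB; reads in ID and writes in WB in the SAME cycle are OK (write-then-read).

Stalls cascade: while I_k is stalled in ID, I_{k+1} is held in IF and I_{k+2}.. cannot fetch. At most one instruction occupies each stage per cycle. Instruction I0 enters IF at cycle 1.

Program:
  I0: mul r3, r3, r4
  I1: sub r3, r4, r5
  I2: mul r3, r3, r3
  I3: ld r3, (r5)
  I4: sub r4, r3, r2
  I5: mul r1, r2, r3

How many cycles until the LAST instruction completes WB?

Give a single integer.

Answer: 14

Derivation:
I0 mul r3 <- r3,r4: IF@1 ID@2 stall=0 (-) EX@3 MEM@4 WB@5
I1 sub r3 <- r4,r5: IF@2 ID@3 stall=0 (-) EX@4 MEM@5 WB@6
I2 mul r3 <- r3,r3: IF@3 ID@4 stall=2 (RAW on I1.r3 (WB@6)) EX@7 MEM@8 WB@9
I3 ld r3 <- r5: IF@4 ID@7 stall=0 (-) EX@8 MEM@9 WB@10
I4 sub r4 <- r3,r2: IF@7 ID@8 stall=2 (RAW on I3.r3 (WB@10)) EX@11 MEM@12 WB@13
I5 mul r1 <- r2,r3: IF@8 ID@11 stall=0 (-) EX@12 MEM@13 WB@14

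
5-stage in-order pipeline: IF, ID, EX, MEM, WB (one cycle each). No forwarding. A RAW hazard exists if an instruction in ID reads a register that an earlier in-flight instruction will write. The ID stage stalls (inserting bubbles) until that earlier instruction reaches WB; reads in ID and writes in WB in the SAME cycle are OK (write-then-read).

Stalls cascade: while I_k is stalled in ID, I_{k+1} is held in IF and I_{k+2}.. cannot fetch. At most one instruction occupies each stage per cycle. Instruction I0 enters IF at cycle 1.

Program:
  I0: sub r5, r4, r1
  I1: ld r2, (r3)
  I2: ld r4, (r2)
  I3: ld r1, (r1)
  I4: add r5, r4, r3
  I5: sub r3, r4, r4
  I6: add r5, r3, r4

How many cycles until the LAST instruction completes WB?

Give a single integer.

Answer: 16

Derivation:
I0 sub r5 <- r4,r1: IF@1 ID@2 stall=0 (-) EX@3 MEM@4 WB@5
I1 ld r2 <- r3: IF@2 ID@3 stall=0 (-) EX@4 MEM@5 WB@6
I2 ld r4 <- r2: IF@3 ID@4 stall=2 (RAW on I1.r2 (WB@6)) EX@7 MEM@8 WB@9
I3 ld r1 <- r1: IF@4 ID@7 stall=0 (-) EX@8 MEM@9 WB@10
I4 add r5 <- r4,r3: IF@7 ID@8 stall=1 (RAW on I2.r4 (WB@9)) EX@10 MEM@11 WB@12
I5 sub r3 <- r4,r4: IF@8 ID@10 stall=0 (-) EX@11 MEM@12 WB@13
I6 add r5 <- r3,r4: IF@10 ID@11 stall=2 (RAW on I5.r3 (WB@13)) EX@14 MEM@15 WB@16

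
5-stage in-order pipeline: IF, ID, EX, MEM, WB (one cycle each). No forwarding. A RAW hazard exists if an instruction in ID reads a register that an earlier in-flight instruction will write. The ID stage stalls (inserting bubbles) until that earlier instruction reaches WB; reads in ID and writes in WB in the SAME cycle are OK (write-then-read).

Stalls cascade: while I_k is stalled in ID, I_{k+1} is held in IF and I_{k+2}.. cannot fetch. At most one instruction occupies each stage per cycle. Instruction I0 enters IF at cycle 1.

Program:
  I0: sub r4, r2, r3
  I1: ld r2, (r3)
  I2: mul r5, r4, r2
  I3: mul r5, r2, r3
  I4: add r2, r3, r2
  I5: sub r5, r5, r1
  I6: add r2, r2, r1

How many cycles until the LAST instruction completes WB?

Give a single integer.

I0 sub r4 <- r2,r3: IF@1 ID@2 stall=0 (-) EX@3 MEM@4 WB@5
I1 ld r2 <- r3: IF@2 ID@3 stall=0 (-) EX@4 MEM@5 WB@6
I2 mul r5 <- r4,r2: IF@3 ID@4 stall=2 (RAW on I1.r2 (WB@6)) EX@7 MEM@8 WB@9
I3 mul r5 <- r2,r3: IF@4 ID@7 stall=0 (-) EX@8 MEM@9 WB@10
I4 add r2 <- r3,r2: IF@7 ID@8 stall=0 (-) EX@9 MEM@10 WB@11
I5 sub r5 <- r5,r1: IF@8 ID@9 stall=1 (RAW on I3.r5 (WB@10)) EX@11 MEM@12 WB@13
I6 add r2 <- r2,r1: IF@9 ID@11 stall=0 (-) EX@12 MEM@13 WB@14

Answer: 14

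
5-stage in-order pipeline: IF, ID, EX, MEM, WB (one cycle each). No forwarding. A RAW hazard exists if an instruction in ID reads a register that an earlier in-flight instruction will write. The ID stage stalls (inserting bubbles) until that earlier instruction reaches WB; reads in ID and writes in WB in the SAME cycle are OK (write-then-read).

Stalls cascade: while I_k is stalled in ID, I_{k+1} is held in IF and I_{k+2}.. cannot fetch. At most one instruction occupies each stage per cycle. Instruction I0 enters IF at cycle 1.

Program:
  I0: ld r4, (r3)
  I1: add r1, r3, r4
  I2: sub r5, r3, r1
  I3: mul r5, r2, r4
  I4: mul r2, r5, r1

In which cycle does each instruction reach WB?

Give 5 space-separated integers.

Answer: 5 8 11 12 15

Derivation:
I0 ld r4 <- r3: IF@1 ID@2 stall=0 (-) EX@3 MEM@4 WB@5
I1 add r1 <- r3,r4: IF@2 ID@3 stall=2 (RAW on I0.r4 (WB@5)) EX@6 MEM@7 WB@8
I2 sub r5 <- r3,r1: IF@3 ID@6 stall=2 (RAW on I1.r1 (WB@8)) EX@9 MEM@10 WB@11
I3 mul r5 <- r2,r4: IF@6 ID@9 stall=0 (-) EX@10 MEM@11 WB@12
I4 mul r2 <- r5,r1: IF@9 ID@10 stall=2 (RAW on I3.r5 (WB@12)) EX@13 MEM@14 WB@15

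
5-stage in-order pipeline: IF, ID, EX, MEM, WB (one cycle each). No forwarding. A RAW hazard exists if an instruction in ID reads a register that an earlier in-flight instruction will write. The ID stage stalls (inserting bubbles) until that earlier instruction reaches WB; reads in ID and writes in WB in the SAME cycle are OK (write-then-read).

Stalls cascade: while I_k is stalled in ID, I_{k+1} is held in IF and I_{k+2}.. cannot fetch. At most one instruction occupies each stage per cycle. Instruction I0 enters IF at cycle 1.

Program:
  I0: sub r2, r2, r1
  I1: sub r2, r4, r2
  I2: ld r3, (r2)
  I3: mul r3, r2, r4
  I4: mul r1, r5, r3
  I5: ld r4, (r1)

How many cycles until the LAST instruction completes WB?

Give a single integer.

I0 sub r2 <- r2,r1: IF@1 ID@2 stall=0 (-) EX@3 MEM@4 WB@5
I1 sub r2 <- r4,r2: IF@2 ID@3 stall=2 (RAW on I0.r2 (WB@5)) EX@6 MEM@7 WB@8
I2 ld r3 <- r2: IF@3 ID@6 stall=2 (RAW on I1.r2 (WB@8)) EX@9 MEM@10 WB@11
I3 mul r3 <- r2,r4: IF@6 ID@9 stall=0 (-) EX@10 MEM@11 WB@12
I4 mul r1 <- r5,r3: IF@9 ID@10 stall=2 (RAW on I3.r3 (WB@12)) EX@13 MEM@14 WB@15
I5 ld r4 <- r1: IF@10 ID@13 stall=2 (RAW on I4.r1 (WB@15)) EX@16 MEM@17 WB@18

Answer: 18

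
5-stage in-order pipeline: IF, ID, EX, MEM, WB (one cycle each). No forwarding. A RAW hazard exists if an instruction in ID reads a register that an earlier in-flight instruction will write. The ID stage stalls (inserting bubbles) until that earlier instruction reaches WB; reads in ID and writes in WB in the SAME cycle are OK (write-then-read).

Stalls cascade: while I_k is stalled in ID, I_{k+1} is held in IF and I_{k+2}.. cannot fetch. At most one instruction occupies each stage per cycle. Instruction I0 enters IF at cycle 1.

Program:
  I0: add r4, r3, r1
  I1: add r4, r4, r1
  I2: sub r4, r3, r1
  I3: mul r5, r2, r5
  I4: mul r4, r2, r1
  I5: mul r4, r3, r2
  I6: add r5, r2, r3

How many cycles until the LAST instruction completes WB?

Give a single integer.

I0 add r4 <- r3,r1: IF@1 ID@2 stall=0 (-) EX@3 MEM@4 WB@5
I1 add r4 <- r4,r1: IF@2 ID@3 stall=2 (RAW on I0.r4 (WB@5)) EX@6 MEM@7 WB@8
I2 sub r4 <- r3,r1: IF@3 ID@6 stall=0 (-) EX@7 MEM@8 WB@9
I3 mul r5 <- r2,r5: IF@6 ID@7 stall=0 (-) EX@8 MEM@9 WB@10
I4 mul r4 <- r2,r1: IF@7 ID@8 stall=0 (-) EX@9 MEM@10 WB@11
I5 mul r4 <- r3,r2: IF@8 ID@9 stall=0 (-) EX@10 MEM@11 WB@12
I6 add r5 <- r2,r3: IF@9 ID@10 stall=0 (-) EX@11 MEM@12 WB@13

Answer: 13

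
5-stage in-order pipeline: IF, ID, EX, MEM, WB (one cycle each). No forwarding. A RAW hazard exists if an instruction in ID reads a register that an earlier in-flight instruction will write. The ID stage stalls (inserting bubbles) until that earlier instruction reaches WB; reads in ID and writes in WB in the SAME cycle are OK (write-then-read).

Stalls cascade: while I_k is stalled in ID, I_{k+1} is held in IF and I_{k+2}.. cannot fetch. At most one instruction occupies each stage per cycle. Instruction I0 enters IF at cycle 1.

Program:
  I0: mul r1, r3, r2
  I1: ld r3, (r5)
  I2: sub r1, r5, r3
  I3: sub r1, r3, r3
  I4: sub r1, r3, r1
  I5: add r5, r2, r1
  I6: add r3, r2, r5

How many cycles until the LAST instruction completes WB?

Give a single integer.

I0 mul r1 <- r3,r2: IF@1 ID@2 stall=0 (-) EX@3 MEM@4 WB@5
I1 ld r3 <- r5: IF@2 ID@3 stall=0 (-) EX@4 MEM@5 WB@6
I2 sub r1 <- r5,r3: IF@3 ID@4 stall=2 (RAW on I1.r3 (WB@6)) EX@7 MEM@8 WB@9
I3 sub r1 <- r3,r3: IF@4 ID@7 stall=0 (-) EX@8 MEM@9 WB@10
I4 sub r1 <- r3,r1: IF@7 ID@8 stall=2 (RAW on I3.r1 (WB@10)) EX@11 MEM@12 WB@13
I5 add r5 <- r2,r1: IF@8 ID@11 stall=2 (RAW on I4.r1 (WB@13)) EX@14 MEM@15 WB@16
I6 add r3 <- r2,r5: IF@11 ID@14 stall=2 (RAW on I5.r5 (WB@16)) EX@17 MEM@18 WB@19

Answer: 19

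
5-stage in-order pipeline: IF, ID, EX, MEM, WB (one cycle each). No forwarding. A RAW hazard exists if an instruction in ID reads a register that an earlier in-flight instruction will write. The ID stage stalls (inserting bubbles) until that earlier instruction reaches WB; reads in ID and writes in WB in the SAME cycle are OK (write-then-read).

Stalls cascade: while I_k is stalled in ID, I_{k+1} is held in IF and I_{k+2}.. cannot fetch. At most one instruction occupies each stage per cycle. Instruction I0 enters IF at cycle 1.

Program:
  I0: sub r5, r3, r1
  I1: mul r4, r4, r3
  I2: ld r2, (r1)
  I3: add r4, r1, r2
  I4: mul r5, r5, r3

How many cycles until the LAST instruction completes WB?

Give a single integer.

Answer: 11

Derivation:
I0 sub r5 <- r3,r1: IF@1 ID@2 stall=0 (-) EX@3 MEM@4 WB@5
I1 mul r4 <- r4,r3: IF@2 ID@3 stall=0 (-) EX@4 MEM@5 WB@6
I2 ld r2 <- r1: IF@3 ID@4 stall=0 (-) EX@5 MEM@6 WB@7
I3 add r4 <- r1,r2: IF@4 ID@5 stall=2 (RAW on I2.r2 (WB@7)) EX@8 MEM@9 WB@10
I4 mul r5 <- r5,r3: IF@5 ID@8 stall=0 (-) EX@9 MEM@10 WB@11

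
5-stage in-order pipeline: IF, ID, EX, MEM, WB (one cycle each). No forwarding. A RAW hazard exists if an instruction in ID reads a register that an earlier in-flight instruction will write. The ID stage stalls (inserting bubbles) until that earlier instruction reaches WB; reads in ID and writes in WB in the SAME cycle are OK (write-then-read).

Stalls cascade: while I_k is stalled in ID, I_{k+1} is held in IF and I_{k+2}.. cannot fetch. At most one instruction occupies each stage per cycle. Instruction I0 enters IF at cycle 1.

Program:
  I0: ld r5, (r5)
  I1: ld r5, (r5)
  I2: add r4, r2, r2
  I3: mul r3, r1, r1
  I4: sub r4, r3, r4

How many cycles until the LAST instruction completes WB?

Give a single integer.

I0 ld r5 <- r5: IF@1 ID@2 stall=0 (-) EX@3 MEM@4 WB@5
I1 ld r5 <- r5: IF@2 ID@3 stall=2 (RAW on I0.r5 (WB@5)) EX@6 MEM@7 WB@8
I2 add r4 <- r2,r2: IF@3 ID@6 stall=0 (-) EX@7 MEM@8 WB@9
I3 mul r3 <- r1,r1: IF@6 ID@7 stall=0 (-) EX@8 MEM@9 WB@10
I4 sub r4 <- r3,r4: IF@7 ID@8 stall=2 (RAW on I3.r3 (WB@10)) EX@11 MEM@12 WB@13

Answer: 13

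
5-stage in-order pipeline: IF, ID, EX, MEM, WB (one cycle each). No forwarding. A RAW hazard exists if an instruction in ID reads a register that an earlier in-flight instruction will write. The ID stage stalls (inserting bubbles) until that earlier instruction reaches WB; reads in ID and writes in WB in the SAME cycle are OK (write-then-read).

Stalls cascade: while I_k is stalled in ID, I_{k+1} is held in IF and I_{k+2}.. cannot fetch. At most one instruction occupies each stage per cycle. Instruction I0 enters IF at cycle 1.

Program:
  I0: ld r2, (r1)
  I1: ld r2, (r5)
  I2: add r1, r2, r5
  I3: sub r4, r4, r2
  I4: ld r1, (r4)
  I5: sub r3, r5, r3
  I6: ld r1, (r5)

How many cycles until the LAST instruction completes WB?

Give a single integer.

I0 ld r2 <- r1: IF@1 ID@2 stall=0 (-) EX@3 MEM@4 WB@5
I1 ld r2 <- r5: IF@2 ID@3 stall=0 (-) EX@4 MEM@5 WB@6
I2 add r1 <- r2,r5: IF@3 ID@4 stall=2 (RAW on I1.r2 (WB@6)) EX@7 MEM@8 WB@9
I3 sub r4 <- r4,r2: IF@4 ID@7 stall=0 (-) EX@8 MEM@9 WB@10
I4 ld r1 <- r4: IF@7 ID@8 stall=2 (RAW on I3.r4 (WB@10)) EX@11 MEM@12 WB@13
I5 sub r3 <- r5,r3: IF@8 ID@11 stall=0 (-) EX@12 MEM@13 WB@14
I6 ld r1 <- r5: IF@11 ID@12 stall=0 (-) EX@13 MEM@14 WB@15

Answer: 15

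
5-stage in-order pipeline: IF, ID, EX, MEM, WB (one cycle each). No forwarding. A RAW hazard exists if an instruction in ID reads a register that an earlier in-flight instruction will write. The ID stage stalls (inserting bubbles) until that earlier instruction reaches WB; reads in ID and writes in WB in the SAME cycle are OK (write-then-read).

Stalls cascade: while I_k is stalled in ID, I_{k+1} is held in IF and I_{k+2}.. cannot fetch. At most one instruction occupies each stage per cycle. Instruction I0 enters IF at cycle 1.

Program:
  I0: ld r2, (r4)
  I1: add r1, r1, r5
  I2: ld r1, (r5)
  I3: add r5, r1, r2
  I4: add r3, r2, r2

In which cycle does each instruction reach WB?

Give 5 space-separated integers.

I0 ld r2 <- r4: IF@1 ID@2 stall=0 (-) EX@3 MEM@4 WB@5
I1 add r1 <- r1,r5: IF@2 ID@3 stall=0 (-) EX@4 MEM@5 WB@6
I2 ld r1 <- r5: IF@3 ID@4 stall=0 (-) EX@5 MEM@6 WB@7
I3 add r5 <- r1,r2: IF@4 ID@5 stall=2 (RAW on I2.r1 (WB@7)) EX@8 MEM@9 WB@10
I4 add r3 <- r2,r2: IF@5 ID@8 stall=0 (-) EX@9 MEM@10 WB@11

Answer: 5 6 7 10 11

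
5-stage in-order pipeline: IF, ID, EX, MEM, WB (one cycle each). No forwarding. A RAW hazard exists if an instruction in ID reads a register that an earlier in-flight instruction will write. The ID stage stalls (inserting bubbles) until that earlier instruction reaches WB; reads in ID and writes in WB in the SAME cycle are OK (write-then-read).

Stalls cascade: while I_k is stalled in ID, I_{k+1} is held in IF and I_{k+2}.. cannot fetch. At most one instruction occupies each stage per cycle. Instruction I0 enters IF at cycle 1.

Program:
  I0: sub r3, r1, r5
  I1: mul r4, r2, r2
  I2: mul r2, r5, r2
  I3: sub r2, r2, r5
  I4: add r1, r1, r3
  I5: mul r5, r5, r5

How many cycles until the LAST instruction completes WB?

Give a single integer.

I0 sub r3 <- r1,r5: IF@1 ID@2 stall=0 (-) EX@3 MEM@4 WB@5
I1 mul r4 <- r2,r2: IF@2 ID@3 stall=0 (-) EX@4 MEM@5 WB@6
I2 mul r2 <- r5,r2: IF@3 ID@4 stall=0 (-) EX@5 MEM@6 WB@7
I3 sub r2 <- r2,r5: IF@4 ID@5 stall=2 (RAW on I2.r2 (WB@7)) EX@8 MEM@9 WB@10
I4 add r1 <- r1,r3: IF@5 ID@8 stall=0 (-) EX@9 MEM@10 WB@11
I5 mul r5 <- r5,r5: IF@8 ID@9 stall=0 (-) EX@10 MEM@11 WB@12

Answer: 12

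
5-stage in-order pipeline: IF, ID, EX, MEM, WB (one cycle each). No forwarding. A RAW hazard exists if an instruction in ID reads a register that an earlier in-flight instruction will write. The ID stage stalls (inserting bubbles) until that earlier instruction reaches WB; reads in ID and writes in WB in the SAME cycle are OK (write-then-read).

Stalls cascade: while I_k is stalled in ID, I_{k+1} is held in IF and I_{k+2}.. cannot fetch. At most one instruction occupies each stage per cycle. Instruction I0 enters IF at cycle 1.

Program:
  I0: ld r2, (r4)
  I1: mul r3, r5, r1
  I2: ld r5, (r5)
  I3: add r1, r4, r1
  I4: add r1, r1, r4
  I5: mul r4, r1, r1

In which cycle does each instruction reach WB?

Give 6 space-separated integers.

I0 ld r2 <- r4: IF@1 ID@2 stall=0 (-) EX@3 MEM@4 WB@5
I1 mul r3 <- r5,r1: IF@2 ID@3 stall=0 (-) EX@4 MEM@5 WB@6
I2 ld r5 <- r5: IF@3 ID@4 stall=0 (-) EX@5 MEM@6 WB@7
I3 add r1 <- r4,r1: IF@4 ID@5 stall=0 (-) EX@6 MEM@7 WB@8
I4 add r1 <- r1,r4: IF@5 ID@6 stall=2 (RAW on I3.r1 (WB@8)) EX@9 MEM@10 WB@11
I5 mul r4 <- r1,r1: IF@6 ID@9 stall=2 (RAW on I4.r1 (WB@11)) EX@12 MEM@13 WB@14

Answer: 5 6 7 8 11 14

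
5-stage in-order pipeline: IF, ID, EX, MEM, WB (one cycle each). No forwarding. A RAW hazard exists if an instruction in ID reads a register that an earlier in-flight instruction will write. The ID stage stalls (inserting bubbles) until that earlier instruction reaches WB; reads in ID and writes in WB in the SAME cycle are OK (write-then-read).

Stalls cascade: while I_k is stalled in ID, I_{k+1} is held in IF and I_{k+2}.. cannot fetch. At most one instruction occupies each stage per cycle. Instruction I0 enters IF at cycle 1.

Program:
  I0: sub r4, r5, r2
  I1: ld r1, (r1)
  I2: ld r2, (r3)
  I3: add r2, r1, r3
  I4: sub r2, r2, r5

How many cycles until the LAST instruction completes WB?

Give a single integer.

Answer: 12

Derivation:
I0 sub r4 <- r5,r2: IF@1 ID@2 stall=0 (-) EX@3 MEM@4 WB@5
I1 ld r1 <- r1: IF@2 ID@3 stall=0 (-) EX@4 MEM@5 WB@6
I2 ld r2 <- r3: IF@3 ID@4 stall=0 (-) EX@5 MEM@6 WB@7
I3 add r2 <- r1,r3: IF@4 ID@5 stall=1 (RAW on I1.r1 (WB@6)) EX@7 MEM@8 WB@9
I4 sub r2 <- r2,r5: IF@5 ID@7 stall=2 (RAW on I3.r2 (WB@9)) EX@10 MEM@11 WB@12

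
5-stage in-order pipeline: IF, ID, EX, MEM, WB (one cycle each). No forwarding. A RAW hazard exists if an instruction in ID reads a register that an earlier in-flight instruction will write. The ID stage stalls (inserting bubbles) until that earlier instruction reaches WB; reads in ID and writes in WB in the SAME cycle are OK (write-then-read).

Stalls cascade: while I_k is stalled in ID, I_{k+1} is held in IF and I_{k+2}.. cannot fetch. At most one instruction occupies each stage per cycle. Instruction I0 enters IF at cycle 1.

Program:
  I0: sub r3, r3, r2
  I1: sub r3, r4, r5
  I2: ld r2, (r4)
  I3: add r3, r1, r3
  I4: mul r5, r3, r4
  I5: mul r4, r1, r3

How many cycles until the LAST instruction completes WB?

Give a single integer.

I0 sub r3 <- r3,r2: IF@1 ID@2 stall=0 (-) EX@3 MEM@4 WB@5
I1 sub r3 <- r4,r5: IF@2 ID@3 stall=0 (-) EX@4 MEM@5 WB@6
I2 ld r2 <- r4: IF@3 ID@4 stall=0 (-) EX@5 MEM@6 WB@7
I3 add r3 <- r1,r3: IF@4 ID@5 stall=1 (RAW on I1.r3 (WB@6)) EX@7 MEM@8 WB@9
I4 mul r5 <- r3,r4: IF@5 ID@7 stall=2 (RAW on I3.r3 (WB@9)) EX@10 MEM@11 WB@12
I5 mul r4 <- r1,r3: IF@7 ID@10 stall=0 (-) EX@11 MEM@12 WB@13

Answer: 13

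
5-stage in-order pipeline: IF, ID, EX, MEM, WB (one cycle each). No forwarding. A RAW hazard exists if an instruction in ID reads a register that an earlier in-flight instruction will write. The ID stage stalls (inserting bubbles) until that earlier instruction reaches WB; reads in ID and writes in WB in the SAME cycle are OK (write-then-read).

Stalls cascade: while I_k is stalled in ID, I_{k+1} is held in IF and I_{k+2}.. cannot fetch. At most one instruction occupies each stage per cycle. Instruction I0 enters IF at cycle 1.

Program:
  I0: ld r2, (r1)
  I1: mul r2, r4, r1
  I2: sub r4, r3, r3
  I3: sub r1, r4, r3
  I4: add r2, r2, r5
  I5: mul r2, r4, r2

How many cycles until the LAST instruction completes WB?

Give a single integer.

I0 ld r2 <- r1: IF@1 ID@2 stall=0 (-) EX@3 MEM@4 WB@5
I1 mul r2 <- r4,r1: IF@2 ID@3 stall=0 (-) EX@4 MEM@5 WB@6
I2 sub r4 <- r3,r3: IF@3 ID@4 stall=0 (-) EX@5 MEM@6 WB@7
I3 sub r1 <- r4,r3: IF@4 ID@5 stall=2 (RAW on I2.r4 (WB@7)) EX@8 MEM@9 WB@10
I4 add r2 <- r2,r5: IF@5 ID@8 stall=0 (-) EX@9 MEM@10 WB@11
I5 mul r2 <- r4,r2: IF@8 ID@9 stall=2 (RAW on I4.r2 (WB@11)) EX@12 MEM@13 WB@14

Answer: 14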